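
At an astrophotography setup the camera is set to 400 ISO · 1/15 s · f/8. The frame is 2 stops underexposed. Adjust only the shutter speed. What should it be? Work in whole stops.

1/4s

Underexposed by 2 stops → need 2 stops brighter.
Shutter speed: 1/15 → 1/8 → 1/4.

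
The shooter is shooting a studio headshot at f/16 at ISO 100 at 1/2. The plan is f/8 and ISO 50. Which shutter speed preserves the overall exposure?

Aperture: f/16 → f/11 → f/8 — 2 stops wider (brighter).
ISO: 100 → 50 — 1 stop dropped (darker).
Net change so far: 1 stop brighter. Offset with the shutter speed: 1/2 → 1/4.

1/4s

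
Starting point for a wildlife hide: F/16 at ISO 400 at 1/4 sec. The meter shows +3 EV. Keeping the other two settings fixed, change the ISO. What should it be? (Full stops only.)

ISO 50

Overexposed by 3 stops → need 3 stops darker.
ISO: 400 → 200 → 100 → 50.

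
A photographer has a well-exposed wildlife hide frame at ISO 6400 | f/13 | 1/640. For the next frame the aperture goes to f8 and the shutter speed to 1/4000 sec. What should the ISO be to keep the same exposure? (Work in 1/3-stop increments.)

Aperture: f/13 → f/11 → f/10 → f/9 → f/8 — 1 1/3 stops larger aperture (brighter).
Shutter speed: 1/640 → 1/800 → 1/1000 → 1/1250 → 1/1600 → 1/2000 → 1/2500 → 1/3200 → 1/4000 — 2 2/3 stops faster (darker).
Net change so far: 1 1/3 stops darker. Offset with the ISO: 6400 → 8000 → 10000 → 12800 → 16000.

ISO 16000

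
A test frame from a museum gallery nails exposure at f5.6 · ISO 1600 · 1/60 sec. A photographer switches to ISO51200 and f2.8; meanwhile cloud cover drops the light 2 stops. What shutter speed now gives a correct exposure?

1/2000s

Scene light: 2 stops darker.
ISO: 1600 → 3200 → 6400 → 12800 → 25600 → 51200 — 5 stops raised (brighter).
Aperture: f/5.6 → f/4 → f/2.8 — 2 stops opened up (brighter).
Net so far: 5 stops brighter. Shutter speed: 1/60 → 1/125 → 1/250 → 1/500 → 1/1000 → 1/2000.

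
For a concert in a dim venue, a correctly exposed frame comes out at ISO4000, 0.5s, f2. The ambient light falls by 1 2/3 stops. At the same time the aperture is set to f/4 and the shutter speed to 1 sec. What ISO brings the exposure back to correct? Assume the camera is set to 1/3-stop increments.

ISO 25600

Scene light: 1 2/3 stops darker.
Aperture: f/2 → f/2.2 → f/2.5 → f/2.8 → f/3.2 → f/3.5 → f/4 — 2 stops smaller aperture (darker).
Shutter speed: 0.5 → 0.6 → 0.8 → 1 — 1 stop slower (brighter).
Net so far: 2 2/3 stops darker. ISO: 4000 → 5000 → 6400 → 8000 → 10000 → 12800 → 16000 → 20000 → 25600.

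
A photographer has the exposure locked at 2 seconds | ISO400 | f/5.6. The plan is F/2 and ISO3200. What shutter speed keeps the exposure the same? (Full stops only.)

Aperture: f/5.6 → f/4 → f/2.8 → f/2 — 3 stops opened up (brighter).
ISO: 400 → 800 → 1600 → 3200 — 3 stops higher (brighter).
Net change so far: 6 stops brighter. Offset with the shutter speed: 2 → 1 → 1/2 → 1/4 → 1/8 → 1/15 → 1/30.

1/30s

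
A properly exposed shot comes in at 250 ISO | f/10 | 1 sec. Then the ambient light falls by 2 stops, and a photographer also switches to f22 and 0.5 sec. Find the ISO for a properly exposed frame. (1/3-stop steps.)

ISO 10000

Scene light: 2 stops darker.
Aperture: f/10 → f/11 → f/13 → f/14 → f/16 → f/18 → f/20 → f/22 — 2 1/3 stops narrower (darker).
Shutter speed: 1 → 0.8 → 0.6 → 0.5 — 1 stop shorter (darker).
Net so far: 5 1/3 stops darker. ISO: 250 → 320 → 400 → 500 → 640 → 800 → 1000 → 1250 → 1600 → 2000 → 2500 → 3200 → 4000 → 5000 → 6400 → 8000 → 10000.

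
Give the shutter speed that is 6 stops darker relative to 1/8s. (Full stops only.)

1/500s

Shutter speed: 1/8 → 1/15 → 1/30 → 1/60 → 1/125 → 1/250 → 1/500 — 6 stops faster (darker).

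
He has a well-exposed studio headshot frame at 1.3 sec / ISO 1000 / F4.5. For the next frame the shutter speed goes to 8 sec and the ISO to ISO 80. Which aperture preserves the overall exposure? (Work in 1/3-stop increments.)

Shutter speed: 1.3 → 1.6 → 2 → 2.5 → 3.2 → 4 → 5 → 6 → 8 — 2 2/3 stops longer (brighter).
ISO: 1000 → 800 → 640 → 500 → 400 → 320 → 250 → 200 → 160 → 125 → 100 → 80 — 3 2/3 stops dropped (darker).
Net change so far: 1 stop darker. Offset with the aperture: f/4.5 → f/4 → f/3.5 → f/3.2.

f/3.2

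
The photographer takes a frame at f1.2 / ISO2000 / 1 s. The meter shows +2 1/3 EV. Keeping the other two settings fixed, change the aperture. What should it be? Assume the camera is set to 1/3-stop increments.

f/2.8

Overexposed by 2 1/3 stops → need 2 1/3 stops darker.
Aperture: f/1.2 → f/1.4 → f/1.6 → f/1.8 → f/2 → f/2.2 → f/2.5 → f/2.8.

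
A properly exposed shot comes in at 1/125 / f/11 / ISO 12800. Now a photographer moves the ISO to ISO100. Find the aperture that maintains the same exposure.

f/1.0

ISO: 12800 → 6400 → 3200 → 1600 → 800 → 400 → 200 → 100 — 7 stops dropped (darker).
Need 7 stops brighter from the aperture: f/11 → f/8 → f/5.6 → f/4 → f/2.8 → f/2 → f/1.4 → f/1.0.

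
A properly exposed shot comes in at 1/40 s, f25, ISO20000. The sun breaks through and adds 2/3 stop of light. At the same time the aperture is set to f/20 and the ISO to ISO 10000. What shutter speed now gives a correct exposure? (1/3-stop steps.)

1/50s

Scene light: 2/3 stop brighter.
Aperture: f/25 → f/22 → f/20 — 2/3 stop wider (brighter).
ISO: 20000 → 16000 → 12800 → 10000 — 1 stop dropped (darker).
Net so far: 1/3 stop brighter. Shutter speed: 1/40 → 1/50.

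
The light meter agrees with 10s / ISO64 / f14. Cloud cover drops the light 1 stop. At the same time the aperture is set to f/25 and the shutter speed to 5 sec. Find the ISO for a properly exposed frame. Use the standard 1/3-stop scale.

Scene light: 1 stop darker.
Aperture: f/14 → f/16 → f/18 → f/20 → f/22 → f/25 — 1 2/3 stops narrower (darker).
Shutter speed: 10 → 8 → 6 → 5 — 1 stop faster (darker).
Net so far: 3 2/3 stops darker. ISO: 64 → 80 → 100 → 125 → 160 → 200 → 250 → 320 → 400 → 500 → 640 → 800.

ISO 800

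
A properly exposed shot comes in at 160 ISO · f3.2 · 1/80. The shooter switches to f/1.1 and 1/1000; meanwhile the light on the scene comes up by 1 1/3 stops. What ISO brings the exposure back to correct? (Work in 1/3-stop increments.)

ISO 100

Scene light: 1 1/3 stops brighter.
Aperture: f/3.2 → f/2.8 → f/2.5 → f/2.2 → f/2 → f/1.8 → f/1.6 → f/1.4 → f/1.2 → f/1.1 — 3 stops opened up (brighter).
Shutter speed: 1/80 → 1/100 → 1/125 → 1/160 → 1/200 → 1/250 → 1/320 → 1/400 → 1/500 → 1/640 → 1/800 → 1/1000 — 3 2/3 stops faster (darker).
Net so far: 2/3 stop brighter. ISO: 160 → 125 → 100.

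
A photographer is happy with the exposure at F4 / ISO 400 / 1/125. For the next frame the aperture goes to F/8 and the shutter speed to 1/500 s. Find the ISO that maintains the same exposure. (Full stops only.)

ISO 6400

Aperture: f/4 → f/5.6 → f/8 — 2 stops stopped down (darker).
Shutter speed: 1/125 → 1/250 → 1/500 — 2 stops shorter (darker).
Net change so far: 4 stops darker. Offset with the ISO: 400 → 800 → 1600 → 3200 → 6400.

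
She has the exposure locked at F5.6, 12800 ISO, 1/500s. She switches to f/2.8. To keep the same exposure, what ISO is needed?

Aperture: f/5.6 → f/4 → f/2.8 — 2 stops opened up (brighter).
Need 2 stops darker from the ISO: 12800 → 6400 → 3200.

ISO 3200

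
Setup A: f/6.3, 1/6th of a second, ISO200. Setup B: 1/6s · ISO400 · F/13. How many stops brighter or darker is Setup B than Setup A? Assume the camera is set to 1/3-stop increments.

Aperture: f/6.3 → f/7.1 → f/8 → f/9 → f/10 → f/11 → f/13 — 2 stops stopped down (darker).
Shutter speed: unchanged.
ISO: 200 → 250 → 320 → 400 — 1 stop raised (brighter).
Net: −2 +1 = −1 stop.

1 stop darker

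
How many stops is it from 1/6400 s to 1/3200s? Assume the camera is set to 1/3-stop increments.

1 stop

1/6400 → 1/5000 → 1/4000 → 1/3200 — count the steps: 3 third-stops = 1 stop.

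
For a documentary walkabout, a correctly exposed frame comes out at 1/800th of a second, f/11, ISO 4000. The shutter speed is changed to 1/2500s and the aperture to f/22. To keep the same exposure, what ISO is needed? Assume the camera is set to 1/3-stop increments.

Shutter speed: 1/800 → 1/1000 → 1/1250 → 1/1600 → 1/2000 → 1/2500 — 1 2/3 stops shorter (darker).
Aperture: f/11 → f/13 → f/14 → f/16 → f/18 → f/20 → f/22 — 2 stops smaller aperture (darker).
Net change so far: 3 2/3 stops darker. Offset with the ISO: 4000 → 5000 → 6400 → 8000 → 10000 → 12800 → 16000 → 20000 → 25600 → 32000 → 40000 → 51200.

ISO 51200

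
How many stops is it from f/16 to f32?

2 stops

f/16 → f/22 → f/32 — count the steps: 2 stops.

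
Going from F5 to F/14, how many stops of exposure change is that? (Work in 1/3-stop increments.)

f/5 → f/5.6 → f/6.3 → f/7.1 → f/8 → f/9 → f/10 → f/11 → f/13 → f/14 — count the steps: 9 third-stops = 3 stops.

3 stops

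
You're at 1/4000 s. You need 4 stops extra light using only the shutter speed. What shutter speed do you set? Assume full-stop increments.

Shutter speed: 1/4000 → 1/2000 → 1/1000 → 1/500 → 1/250 — 4 stops longer (brighter).

1/250s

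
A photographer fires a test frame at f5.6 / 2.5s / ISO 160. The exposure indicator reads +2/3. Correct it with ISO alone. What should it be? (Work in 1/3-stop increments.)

ISO 100

Overexposed by 2/3 stop → need 2/3 stop darker.
ISO: 160 → 125 → 100.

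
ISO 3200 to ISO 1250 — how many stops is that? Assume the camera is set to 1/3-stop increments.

1 1/3 stops

3200 → 2500 → 2000 → 1600 → 1250 — count the steps: 4 third-stops = 1 1/3 stops.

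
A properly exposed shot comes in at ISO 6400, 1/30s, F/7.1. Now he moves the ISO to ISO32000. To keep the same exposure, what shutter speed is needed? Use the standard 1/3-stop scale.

ISO: 6400 → 8000 → 10000 → 12800 → 16000 → 20000 → 25600 → 32000 — 2 1/3 stops higher (brighter).
Need 2 1/3 stops darker from the shutter speed: 1/30 → 1/40 → 1/50 → 1/60 → 1/80 → 1/100 → 1/125 → 1/160.

1/160s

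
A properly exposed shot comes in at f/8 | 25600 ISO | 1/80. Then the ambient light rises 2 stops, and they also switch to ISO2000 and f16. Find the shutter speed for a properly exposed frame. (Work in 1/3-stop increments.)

Scene light: 2 stops brighter.
ISO: 25600 → 20000 → 16000 → 12800 → 10000 → 8000 → 6400 → 5000 → 4000 → 3200 → 2500 → 2000 — 3 2/3 stops lower (darker).
Aperture: f/8 → f/9 → f/10 → f/11 → f/13 → f/14 → f/16 — 2 stops narrower (darker).
Net so far: 3 2/3 stops darker. Shutter speed: 1/80 → 1/60 → 1/50 → 1/40 → 1/30 → 1/25 → 1/20 → 1/15 → 1/13 → 1/10 → 1/8 → 1/6.

1/6s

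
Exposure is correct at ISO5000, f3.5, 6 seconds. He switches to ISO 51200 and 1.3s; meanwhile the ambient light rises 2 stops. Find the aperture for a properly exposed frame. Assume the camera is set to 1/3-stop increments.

f/10

Scene light: 2 stops brighter.
ISO: 5000 → 6400 → 8000 → 10000 → 12800 → 16000 → 20000 → 25600 → 32000 → 40000 → 51200 — 3 1/3 stops higher (brighter).
Shutter speed: 6 → 5 → 4 → 3.2 → 2.5 → 2 → 1.6 → 1.3 — 2 1/3 stops shorter (darker).
Net so far: 3 stops brighter. Aperture: f/3.5 → f/4 → f/4.5 → f/5 → f/5.6 → f/6.3 → f/7.1 → f/8 → f/9 → f/10.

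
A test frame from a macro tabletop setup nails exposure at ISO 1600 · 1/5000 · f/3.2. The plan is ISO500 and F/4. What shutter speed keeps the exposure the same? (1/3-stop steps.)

1/1000s

ISO: 1600 → 1250 → 1000 → 800 → 640 → 500 — 1 2/3 stops dropped (darker).
Aperture: f/3.2 → f/3.5 → f/4 — 2/3 stop smaller aperture (darker).
Net change so far: 2 1/3 stops darker. Offset with the shutter speed: 1/5000 → 1/4000 → 1/3200 → 1/2500 → 1/2000 → 1/1600 → 1/1250 → 1/1000.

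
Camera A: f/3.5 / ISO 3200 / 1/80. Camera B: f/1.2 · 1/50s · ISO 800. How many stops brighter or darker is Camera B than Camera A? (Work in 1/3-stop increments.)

1 2/3 stops brighter

Aperture: f/3.5 → f/3.2 → f/2.8 → f/2.5 → f/2.2 → f/2 → f/1.8 → f/1.6 → f/1.4 → f/1.2 — 3 stops larger aperture (brighter).
Shutter speed: 1/80 → 1/60 → 1/50 — 2/3 stop longer (brighter).
ISO: 3200 → 2500 → 2000 → 1600 → 1250 → 1000 → 800 — 2 stops lower (darker).
Net: +3 +2/3 −2 = +1 2/3 stops.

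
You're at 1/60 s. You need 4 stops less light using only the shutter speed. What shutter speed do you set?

1/1000s

Shutter speed: 1/60 → 1/125 → 1/250 → 1/500 → 1/1000 — 4 stops faster (darker).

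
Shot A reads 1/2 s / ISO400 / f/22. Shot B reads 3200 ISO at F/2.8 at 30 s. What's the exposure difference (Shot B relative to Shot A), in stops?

Aperture: f/22 → f/16 → f/11 → f/8 → f/5.6 → f/4 → f/2.8 — 6 stops wider (brighter).
Shutter speed: 1/2 → 1 → 2 → 4 → 8 → 15 → 30 — 6 stops longer (brighter).
ISO: 400 → 800 → 1600 → 3200 — 3 stops higher (brighter).
Net: +6 +6 +3 = +15 stops.

15 stops brighter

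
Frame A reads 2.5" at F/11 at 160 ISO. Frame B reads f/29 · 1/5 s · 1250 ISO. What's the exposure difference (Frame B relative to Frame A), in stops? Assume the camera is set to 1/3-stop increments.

Aperture: f/11 → f/13 → f/14 → f/16 → f/18 → f/20 → f/22 → f/25 → f/29 — 2 2/3 stops stopped down (darker).
Shutter speed: 2.5 → 2 → 1.6 → 1.3 → 1 → 0.8 → 0.6 → 0.5 → 0.4 → 0.3 → 1/4 → 1/5 — 3 2/3 stops shorter (darker).
ISO: 160 → 200 → 250 → 320 → 400 → 500 → 640 → 800 → 1000 → 1250 — 3 stops raised (brighter).
Net: −2 2/3 −3 2/3 +3 = −3 1/3 stops.

3 1/3 stops darker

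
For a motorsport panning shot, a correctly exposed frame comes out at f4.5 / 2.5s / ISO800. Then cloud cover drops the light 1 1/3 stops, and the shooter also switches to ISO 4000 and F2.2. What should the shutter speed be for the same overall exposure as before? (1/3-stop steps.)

0.3 s

Scene light: 1 1/3 stops darker.
ISO: 800 → 1000 → 1250 → 1600 → 2000 → 2500 → 3200 → 4000 — 2 1/3 stops higher (brighter).
Aperture: f/4.5 → f/4 → f/3.5 → f/3.2 → f/2.8 → f/2.5 → f/2.2 — 2 stops opened up (brighter).
Net so far: 3 stops brighter. Shutter speed: 2.5 → 2 → 1.6 → 1.3 → 1 → 0.8 → 0.6 → 0.5 → 0.4 → 0.3.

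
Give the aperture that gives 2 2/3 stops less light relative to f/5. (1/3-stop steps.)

Aperture: f/5 → f/5.6 → f/6.3 → f/7.1 → f/8 → f/9 → f/10 → f/11 → f/13 — 2 2/3 stops narrower (darker).

f/13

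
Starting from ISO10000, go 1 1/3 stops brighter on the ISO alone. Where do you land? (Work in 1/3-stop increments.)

ISO: 10000 → 12800 → 16000 → 20000 → 25600 — 1 1/3 stops raised (brighter).

ISO 25600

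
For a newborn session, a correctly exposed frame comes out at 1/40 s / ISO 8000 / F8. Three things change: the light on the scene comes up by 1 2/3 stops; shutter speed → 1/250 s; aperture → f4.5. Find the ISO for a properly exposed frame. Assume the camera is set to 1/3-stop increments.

Scene light: 1 2/3 stops brighter.
Shutter speed: 1/40 → 1/50 → 1/60 → 1/80 → 1/100 → 1/125 → 1/160 → 1/200 → 1/250 — 2 2/3 stops shorter (darker).
Aperture: f/8 → f/7.1 → f/6.3 → f/5.6 → f/5 → f/4.5 — 1 2/3 stops opened up (brighter).
Net so far: 2/3 stop brighter. ISO: 8000 → 6400 → 5000.

ISO 5000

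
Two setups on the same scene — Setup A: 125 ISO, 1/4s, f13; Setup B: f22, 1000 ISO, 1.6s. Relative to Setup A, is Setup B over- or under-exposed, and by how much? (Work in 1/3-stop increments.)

4 stops brighter

Aperture: f/13 → f/14 → f/16 → f/18 → f/20 → f/22 — 1 2/3 stops smaller aperture (darker).
Shutter speed: 1/4 → 0.3 → 0.4 → 0.5 → 0.6 → 0.8 → 1 → 1.3 → 1.6 — 2 2/3 stops longer (brighter).
ISO: 125 → 160 → 200 → 250 → 320 → 400 → 500 → 640 → 800 → 1000 — 3 stops raised (brighter).
Net: −1 2/3 +2 2/3 +3 = +4 stops.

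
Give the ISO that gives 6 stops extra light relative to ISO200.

ISO 12800

ISO: 200 → 400 → 800 → 1600 → 3200 → 6400 → 12800 — 6 stops raised (brighter).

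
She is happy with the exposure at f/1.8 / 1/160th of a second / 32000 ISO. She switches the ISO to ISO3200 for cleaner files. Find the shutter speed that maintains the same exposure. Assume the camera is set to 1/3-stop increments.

1/15s

ISO: 32000 → 25600 → 20000 → 16000 → 12800 → 10000 → 8000 → 6400 → 5000 → 4000 → 3200 — 3 1/3 stops lower (darker).
Need 3 1/3 stops brighter from the shutter speed: 1/160 → 1/125 → 1/100 → 1/80 → 1/60 → 1/50 → 1/40 → 1/30 → 1/25 → 1/20 → 1/15.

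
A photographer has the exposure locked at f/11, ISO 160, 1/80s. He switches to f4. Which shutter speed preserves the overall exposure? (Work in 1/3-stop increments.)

1/640s

Aperture: f/11 → f/10 → f/9 → f/8 → f/7.1 → f/6.3 → f/5.6 → f/5 → f/4.5 → f/4 — 3 stops larger aperture (brighter).
Need 3 stops darker from the shutter speed: 1/80 → 1/100 → 1/125 → 1/160 → 1/200 → 1/250 → 1/320 → 1/400 → 1/500 → 1/640.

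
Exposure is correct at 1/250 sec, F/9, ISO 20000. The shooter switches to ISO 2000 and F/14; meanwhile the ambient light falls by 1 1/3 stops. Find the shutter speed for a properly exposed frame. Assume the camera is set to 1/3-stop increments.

Scene light: 1 1/3 stops darker.
ISO: 20000 → 16000 → 12800 → 10000 → 8000 → 6400 → 5000 → 4000 → 3200 → 2500 → 2000 — 3 1/3 stops lower (darker).
Aperture: f/9 → f/10 → f/11 → f/13 → f/14 — 1 1/3 stops narrower (darker).
Net so far: 6 stops darker. Shutter speed: 1/250 → 1/200 → 1/160 → 1/125 → 1/100 → 1/80 → 1/60 → 1/50 → 1/40 → 1/30 → 1/25 → 1/20 → 1/15 → 1/13 → 1/10 → 1/8 → 1/6 → 1/5 → 1/4.

1/4s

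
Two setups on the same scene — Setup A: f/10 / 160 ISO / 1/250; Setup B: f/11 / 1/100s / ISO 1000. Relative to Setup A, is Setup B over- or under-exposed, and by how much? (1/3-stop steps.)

3 2/3 stops brighter

Aperture: f/10 → f/11 — 1/3 stop stopped down (darker).
Shutter speed: 1/250 → 1/200 → 1/160 → 1/125 → 1/100 — 1 1/3 stops slower (brighter).
ISO: 160 → 200 → 250 → 320 → 400 → 500 → 640 → 800 → 1000 — 2 2/3 stops raised (brighter).
Net: −1/3 +1 1/3 +2 2/3 = +3 2/3 stops.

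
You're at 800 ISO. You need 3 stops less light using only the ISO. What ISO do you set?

ISO 100

ISO: 800 → 400 → 200 → 100 — 3 stops lower (darker).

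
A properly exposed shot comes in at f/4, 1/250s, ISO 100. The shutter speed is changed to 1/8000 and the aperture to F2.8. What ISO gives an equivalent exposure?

Shutter speed: 1/250 → 1/500 → 1/1000 → 1/2000 → 1/4000 → 1/8000 — 5 stops faster (darker).
Aperture: f/4 → f/2.8 — 1 stop wider (brighter).
Net change so far: 4 stops darker. Offset with the ISO: 100 → 200 → 400 → 800 → 1600.

ISO 1600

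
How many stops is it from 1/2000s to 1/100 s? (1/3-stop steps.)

4 1/3 stops

1/2000 → 1/1600 → 1/1250 → 1/1000 → 1/800 → 1/640 → 1/500 → 1/400 → 1/320 → 1/250 → 1/200 → 1/160 → 1/125 → 1/100 — count the steps: 13 third-stops = 4 1/3 stops.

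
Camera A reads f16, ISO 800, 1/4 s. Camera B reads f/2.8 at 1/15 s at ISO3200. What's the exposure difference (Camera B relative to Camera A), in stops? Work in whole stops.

Aperture: f/16 → f/11 → f/8 → f/5.6 → f/4 → f/2.8 — 5 stops wider (brighter).
Shutter speed: 1/4 → 1/8 → 1/15 — 2 stops faster (darker).
ISO: 800 → 1600 → 3200 — 2 stops raised (brighter).
Net: +5 −2 +2 = +5 stops.

5 stops brighter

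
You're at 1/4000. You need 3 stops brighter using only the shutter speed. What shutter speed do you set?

Shutter speed: 1/4000 → 1/2000 → 1/1000 → 1/500 — 3 stops slower (brighter).

1/500s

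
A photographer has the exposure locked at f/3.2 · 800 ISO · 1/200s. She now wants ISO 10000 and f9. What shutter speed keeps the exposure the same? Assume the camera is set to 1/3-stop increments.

1/320s

ISO: 800 → 1000 → 1250 → 1600 → 2000 → 2500 → 3200 → 4000 → 5000 → 6400 → 8000 → 10000 — 3 2/3 stops higher (brighter).
Aperture: f/3.2 → f/3.5 → f/4 → f/4.5 → f/5 → f/5.6 → f/6.3 → f/7.1 → f/8 → f/9 — 3 stops smaller aperture (darker).
Net change so far: 2/3 stop brighter. Offset with the shutter speed: 1/200 → 1/250 → 1/320.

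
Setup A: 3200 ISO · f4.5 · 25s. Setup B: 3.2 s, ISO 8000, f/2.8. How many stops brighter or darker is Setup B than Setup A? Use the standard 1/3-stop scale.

1/3 stop darker

Aperture: f/4.5 → f/4 → f/3.5 → f/3.2 → f/2.8 — 1 1/3 stops larger aperture (brighter).
Shutter speed: 25 → 20 → 15 → 13 → 10 → 8 → 6 → 5 → 4 → 3.2 — 3 stops shorter (darker).
ISO: 3200 → 4000 → 5000 → 6400 → 8000 — 1 1/3 stops higher (brighter).
Net: +1 1/3 −3 +1 1/3 = −1/3 stops.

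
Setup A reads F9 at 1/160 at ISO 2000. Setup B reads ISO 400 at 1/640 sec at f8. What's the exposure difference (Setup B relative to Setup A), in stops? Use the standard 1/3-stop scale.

4 stops darker

Aperture: f/9 → f/8 — 1/3 stop opened up (brighter).
Shutter speed: 1/160 → 1/200 → 1/250 → 1/320 → 1/400 → 1/500 → 1/640 — 2 stops faster (darker).
ISO: 2000 → 1600 → 1250 → 1000 → 800 → 640 → 500 → 400 — 2 1/3 stops dropped (darker).
Net: +1/3 −2 −2 1/3 = −4 stops.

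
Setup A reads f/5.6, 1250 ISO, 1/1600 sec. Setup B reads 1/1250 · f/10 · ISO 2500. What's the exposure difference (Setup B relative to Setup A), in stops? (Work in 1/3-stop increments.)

1/3 stop darker

Aperture: f/5.6 → f/6.3 → f/7.1 → f/8 → f/9 → f/10 — 1 2/3 stops stopped down (darker).
Shutter speed: 1/1600 → 1/1250 — 1/3 stop longer (brighter).
ISO: 1250 → 1600 → 2000 → 2500 — 1 stop raised (brighter).
Net: −1 2/3 +1/3 +1 = −1/3 stops.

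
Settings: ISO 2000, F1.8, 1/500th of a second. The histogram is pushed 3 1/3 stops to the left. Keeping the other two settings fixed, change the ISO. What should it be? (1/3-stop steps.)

Underexposed by 3 1/3 stops → need 3 1/3 stops brighter.
ISO: 2000 → 2500 → 3200 → 4000 → 5000 → 6400 → 8000 → 10000 → 12800 → 16000 → 20000.

ISO 20000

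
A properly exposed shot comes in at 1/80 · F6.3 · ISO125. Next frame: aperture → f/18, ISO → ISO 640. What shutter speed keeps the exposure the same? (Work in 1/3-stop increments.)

Aperture: f/6.3 → f/7.1 → f/8 → f/9 → f/10 → f/11 → f/13 → f/14 → f/16 → f/18 — 3 stops narrower (darker).
ISO: 125 → 160 → 200 → 250 → 320 → 400 → 500 → 640 — 2 1/3 stops raised (brighter).
Net change so far: 2/3 stop darker. Offset with the shutter speed: 1/80 → 1/60 → 1/50.

1/50s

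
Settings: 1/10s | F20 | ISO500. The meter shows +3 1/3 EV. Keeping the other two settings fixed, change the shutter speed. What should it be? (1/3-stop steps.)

Overexposed by 3 1/3 stops → need 3 1/3 stops darker.
Shutter speed: 1/10 → 1/13 → 1/15 → 1/20 → 1/25 → 1/30 → 1/40 → 1/50 → 1/60 → 1/80 → 1/100.

1/100s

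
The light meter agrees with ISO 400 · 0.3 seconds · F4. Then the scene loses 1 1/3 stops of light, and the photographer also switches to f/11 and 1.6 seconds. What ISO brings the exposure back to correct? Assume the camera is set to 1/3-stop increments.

ISO 1600

Scene light: 1 1/3 stops darker.
Aperture: f/4 → f/4.5 → f/5 → f/5.6 → f/6.3 → f/7.1 → f/8 → f/9 → f/10 → f/11 — 3 stops stopped down (darker).
Shutter speed: 0.3 → 0.4 → 0.5 → 0.6 → 0.8 → 1 → 1.3 → 1.6 — 2 1/3 stops slower (brighter).
Net so far: 2 stops darker. ISO: 400 → 500 → 640 → 800 → 1000 → 1250 → 1600.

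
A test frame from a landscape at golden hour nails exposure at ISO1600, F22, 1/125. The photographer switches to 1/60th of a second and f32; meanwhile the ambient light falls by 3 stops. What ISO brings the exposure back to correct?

ISO 12800

Scene light: 3 stops darker.
Shutter speed: 1/125 → 1/60 — 1 stop longer (brighter).
Aperture: f/22 → f/32 — 1 stop smaller aperture (darker).
Net so far: 3 stops darker. ISO: 1600 → 3200 → 6400 → 12800.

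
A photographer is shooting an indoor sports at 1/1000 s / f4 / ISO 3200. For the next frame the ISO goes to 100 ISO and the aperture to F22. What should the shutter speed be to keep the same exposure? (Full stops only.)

1 s

ISO: 3200 → 1600 → 800 → 400 → 200 → 100 — 5 stops lower (darker).
Aperture: f/4 → f/5.6 → f/8 → f/11 → f/16 → f/22 — 5 stops stopped down (darker).
Net change so far: 10 stops darker. Offset with the shutter speed: 1/1000 → 1/500 → 1/250 → 1/125 → 1/60 → 1/30 → 1/15 → 1/8 → 1/4 → 1/2 → 1.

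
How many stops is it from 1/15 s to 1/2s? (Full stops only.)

1/15 → 1/8 → 1/4 → 1/2 — count the steps: 3 stops.

3 stops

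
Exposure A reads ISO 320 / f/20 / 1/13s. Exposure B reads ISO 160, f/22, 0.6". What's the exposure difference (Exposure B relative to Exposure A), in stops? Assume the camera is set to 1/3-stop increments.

Aperture: f/20 → f/22 — 1/3 stop narrower (darker).
Shutter speed: 1/13 → 1/10 → 1/8 → 1/6 → 1/5 → 1/4 → 0.3 → 0.4 → 0.5 → 0.6 — 3 stops longer (brighter).
ISO: 320 → 250 → 200 → 160 — 1 stop lower (darker).
Net: −1/3 +3 −1 = +1 2/3 stops.

1 2/3 stops brighter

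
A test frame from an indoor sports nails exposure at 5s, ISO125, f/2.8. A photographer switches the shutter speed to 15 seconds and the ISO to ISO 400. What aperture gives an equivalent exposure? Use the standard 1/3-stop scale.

f/9

Shutter speed: 5 → 6 → 8 → 10 → 13 → 15 — 1 2/3 stops longer (brighter).
ISO: 125 → 160 → 200 → 250 → 320 → 400 — 1 2/3 stops raised (brighter).
Net change so far: 3 1/3 stops brighter. Offset with the aperture: f/2.8 → f/3.2 → f/3.5 → f/4 → f/4.5 → f/5 → f/5.6 → f/6.3 → f/7.1 → f/8 → f/9.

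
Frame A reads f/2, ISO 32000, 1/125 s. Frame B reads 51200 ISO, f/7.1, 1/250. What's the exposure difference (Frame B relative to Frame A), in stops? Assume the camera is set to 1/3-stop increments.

Aperture: f/2 → f/2.2 → f/2.5 → f/2.8 → f/3.2 → f/3.5 → f/4 → f/4.5 → f/5 → f/5.6 → f/6.3 → f/7.1 — 3 2/3 stops stopped down (darker).
Shutter speed: 1/125 → 1/160 → 1/200 → 1/250 — 1 stop shorter (darker).
ISO: 32000 → 40000 → 51200 — 2/3 stop raised (brighter).
Net: −3 2/3 −1 +2/3 = −4 stops.

4 stops darker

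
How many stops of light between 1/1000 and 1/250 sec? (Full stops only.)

1/1000 → 1/500 → 1/250 — count the steps: 2 stops.

2 stops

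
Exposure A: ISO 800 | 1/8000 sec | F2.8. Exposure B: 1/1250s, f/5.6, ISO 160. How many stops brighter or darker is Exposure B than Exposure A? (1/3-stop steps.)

1 2/3 stops darker

Aperture: f/2.8 → f/3.2 → f/3.5 → f/4 → f/4.5 → f/5 → f/5.6 — 2 stops narrower (darker).
Shutter speed: 1/8000 → 1/6400 → 1/5000 → 1/4000 → 1/3200 → 1/2500 → 1/2000 → 1/1600 → 1/1250 — 2 2/3 stops longer (brighter).
ISO: 800 → 640 → 500 → 400 → 320 → 250 → 200 → 160 — 2 1/3 stops lower (darker).
Net: −2 +2 2/3 −2 1/3 = −1 2/3 stops.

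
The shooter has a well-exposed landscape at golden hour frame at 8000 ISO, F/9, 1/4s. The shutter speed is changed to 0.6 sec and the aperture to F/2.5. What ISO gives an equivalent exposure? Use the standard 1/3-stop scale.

Shutter speed: 1/4 → 0.3 → 0.4 → 0.5 → 0.6 — 1 1/3 stops longer (brighter).
Aperture: f/9 → f/8 → f/7.1 → f/6.3 → f/5.6 → f/5 → f/4.5 → f/4 → f/3.5 → f/3.2 → f/2.8 → f/2.5 — 3 2/3 stops wider (brighter).
Net change so far: 5 stops brighter. Offset with the ISO: 8000 → 6400 → 5000 → 4000 → 3200 → 2500 → 2000 → 1600 → 1250 → 1000 → 800 → 640 → 500 → 400 → 320 → 250.

ISO 250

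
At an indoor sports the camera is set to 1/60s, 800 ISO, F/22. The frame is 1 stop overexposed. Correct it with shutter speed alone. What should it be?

1/125s

Overexposed by 1 stop → need 1 stop darker.
Shutter speed: 1/60 → 1/125.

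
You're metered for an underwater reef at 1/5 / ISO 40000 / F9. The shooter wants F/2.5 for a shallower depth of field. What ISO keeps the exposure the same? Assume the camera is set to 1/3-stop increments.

ISO 3200

Aperture: f/9 → f/8 → f/7.1 → f/6.3 → f/5.6 → f/5 → f/4.5 → f/4 → f/3.5 → f/3.2 → f/2.8 → f/2.5 — 3 2/3 stops wider (brighter).
Need 3 2/3 stops darker from the ISO: 40000 → 32000 → 25600 → 20000 → 16000 → 12800 → 10000 → 8000 → 6400 → 5000 → 4000 → 3200.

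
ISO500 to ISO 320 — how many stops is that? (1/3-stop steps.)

500 → 400 → 320 — count the steps: 2 third-stops = 2/3 stop.

2/3 stop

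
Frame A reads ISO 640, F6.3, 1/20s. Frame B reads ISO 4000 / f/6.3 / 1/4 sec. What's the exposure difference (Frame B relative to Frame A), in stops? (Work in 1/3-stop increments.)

5 stops brighter

Aperture: unchanged.
Shutter speed: 1/20 → 1/15 → 1/13 → 1/10 → 1/8 → 1/6 → 1/5 → 1/4 — 2 1/3 stops longer (brighter).
ISO: 640 → 800 → 1000 → 1250 → 1600 → 2000 → 2500 → 3200 → 4000 — 2 2/3 stops raised (brighter).
Net: +2 1/3 +2 2/3 = +5 stops.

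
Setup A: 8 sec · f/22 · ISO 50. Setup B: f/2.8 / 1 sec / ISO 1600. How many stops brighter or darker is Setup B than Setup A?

8 stops brighter

Aperture: f/22 → f/16 → f/11 → f/8 → f/5.6 → f/4 → f/2.8 — 6 stops opened up (brighter).
Shutter speed: 8 → 4 → 2 → 1 — 3 stops shorter (darker).
ISO: 50 → 100 → 200 → 400 → 800 → 1600 — 5 stops higher (brighter).
Net: +6 −3 +5 = +8 stops.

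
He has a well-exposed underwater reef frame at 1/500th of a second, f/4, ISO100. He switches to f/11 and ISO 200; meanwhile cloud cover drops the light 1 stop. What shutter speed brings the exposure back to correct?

1/60s

Scene light: 1 stop darker.
Aperture: f/4 → f/5.6 → f/8 → f/11 — 3 stops narrower (darker).
ISO: 100 → 200 — 1 stop raised (brighter).
Net so far: 3 stops darker. Shutter speed: 1/500 → 1/250 → 1/125 → 1/60.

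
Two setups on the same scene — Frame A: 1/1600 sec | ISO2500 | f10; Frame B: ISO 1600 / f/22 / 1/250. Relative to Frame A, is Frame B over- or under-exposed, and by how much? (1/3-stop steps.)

1/3 stop darker

Aperture: f/10 → f/11 → f/13 → f/14 → f/16 → f/18 → f/20 → f/22 — 2 1/3 stops stopped down (darker).
Shutter speed: 1/1600 → 1/1250 → 1/1000 → 1/800 → 1/640 → 1/500 → 1/400 → 1/320 → 1/250 — 2 2/3 stops slower (brighter).
ISO: 2500 → 2000 → 1600 — 2/3 stop lower (darker).
Net: −2 1/3 +2 2/3 −2/3 = −1/3 stops.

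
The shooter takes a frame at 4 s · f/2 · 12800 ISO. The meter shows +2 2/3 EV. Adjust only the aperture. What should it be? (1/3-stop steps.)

Overexposed by 2 2/3 stops → need 2 2/3 stops darker.
Aperture: f/2 → f/2.2 → f/2.5 → f/2.8 → f/3.2 → f/3.5 → f/4 → f/4.5 → f/5.

f/5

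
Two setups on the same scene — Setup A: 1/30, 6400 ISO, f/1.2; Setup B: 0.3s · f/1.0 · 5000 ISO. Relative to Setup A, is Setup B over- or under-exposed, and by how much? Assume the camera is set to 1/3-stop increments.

3 2/3 stops brighter

Aperture: f/1.2 → f/1.1 → f/1.0 — 2/3 stop larger aperture (brighter).
Shutter speed: 1/30 → 1/25 → 1/20 → 1/15 → 1/13 → 1/10 → 1/8 → 1/6 → 1/5 → 1/4 → 0.3 — 3 1/3 stops longer (brighter).
ISO: 6400 → 5000 — 1/3 stop lower (darker).
Net: +2/3 +3 1/3 −1/3 = +3 2/3 stops.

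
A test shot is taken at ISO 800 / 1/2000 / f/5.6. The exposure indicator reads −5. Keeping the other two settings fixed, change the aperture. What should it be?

Underexposed by 5 stops → need 5 stops brighter.
Aperture: f/5.6 → f/4 → f/2.8 → f/2 → f/1.4 → f/1.0.

f/1.0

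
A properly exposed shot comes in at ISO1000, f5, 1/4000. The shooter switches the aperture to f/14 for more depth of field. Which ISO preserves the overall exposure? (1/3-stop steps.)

ISO 8000

Aperture: f/5 → f/5.6 → f/6.3 → f/7.1 → f/8 → f/9 → f/10 → f/11 → f/13 → f/14 — 3 stops stopped down (darker).
Need 3 stops brighter from the ISO: 1000 → 1250 → 1600 → 2000 → 2500 → 3200 → 4000 → 5000 → 6400 → 8000.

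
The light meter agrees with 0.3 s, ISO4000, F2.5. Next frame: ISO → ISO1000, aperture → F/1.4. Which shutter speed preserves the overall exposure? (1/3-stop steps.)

0.4 s

ISO: 4000 → 3200 → 2500 → 2000 → 1600 → 1250 → 1000 — 2 stops dropped (darker).
Aperture: f/2.5 → f/2.2 → f/2 → f/1.8 → f/1.6 → f/1.4 — 1 2/3 stops opened up (brighter).
Net change so far: 1/3 stop darker. Offset with the shutter speed: 0.3 → 0.4.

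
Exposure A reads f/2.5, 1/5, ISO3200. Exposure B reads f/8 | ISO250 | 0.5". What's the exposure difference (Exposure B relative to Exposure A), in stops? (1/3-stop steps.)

Aperture: f/2.5 → f/2.8 → f/3.2 → f/3.5 → f/4 → f/4.5 → f/5 → f/5.6 → f/6.3 → f/7.1 → f/8 — 3 1/3 stops narrower (darker).
Shutter speed: 1/5 → 1/4 → 0.3 → 0.4 → 0.5 — 1 1/3 stops slower (brighter).
ISO: 3200 → 2500 → 2000 → 1600 → 1250 → 1000 → 800 → 640 → 500 → 400 → 320 → 250 — 3 2/3 stops dropped (darker).
Net: −3 1/3 +1 1/3 −3 2/3 = −5 2/3 stops.

5 2/3 stops darker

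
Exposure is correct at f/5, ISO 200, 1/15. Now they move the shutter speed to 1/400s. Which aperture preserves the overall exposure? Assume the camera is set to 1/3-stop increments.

Shutter speed: 1/15 → 1/20 → 1/25 → 1/30 → 1/40 → 1/50 → 1/60 → 1/80 → 1/100 → 1/125 → 1/160 → 1/200 → 1/250 → 1/320 → 1/400 — 4 2/3 stops shorter (darker).
Need 4 2/3 stops brighter from the aperture: f/5 → f/4.5 → f/4 → f/3.5 → f/3.2 → f/2.8 → f/2.5 → f/2.2 → f/2 → f/1.8 → f/1.6 → f/1.4 → f/1.2 → f/1.1 → f/1.0.

f/1.0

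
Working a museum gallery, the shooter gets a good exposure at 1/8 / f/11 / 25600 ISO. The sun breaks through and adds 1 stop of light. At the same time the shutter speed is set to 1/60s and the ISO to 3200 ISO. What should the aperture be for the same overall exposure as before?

Scene light: 1 stop brighter.
Shutter speed: 1/8 → 1/15 → 1/30 → 1/60 — 3 stops faster (darker).
ISO: 25600 → 12800 → 6400 → 3200 — 3 stops lower (darker).
Net so far: 5 stops darker. Aperture: f/11 → f/8 → f/5.6 → f/4 → f/2.8 → f/2.

f/2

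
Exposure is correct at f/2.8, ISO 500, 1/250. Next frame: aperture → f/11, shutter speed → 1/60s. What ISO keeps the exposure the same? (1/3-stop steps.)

ISO 2000

Aperture: f/2.8 → f/3.2 → f/3.5 → f/4 → f/4.5 → f/5 → f/5.6 → f/6.3 → f/7.1 → f/8 → f/9 → f/10 → f/11 — 4 stops smaller aperture (darker).
Shutter speed: 1/250 → 1/200 → 1/160 → 1/125 → 1/100 → 1/80 → 1/60 — 2 stops slower (brighter).
Net change so far: 2 stops darker. Offset with the ISO: 500 → 640 → 800 → 1000 → 1250 → 1600 → 2000.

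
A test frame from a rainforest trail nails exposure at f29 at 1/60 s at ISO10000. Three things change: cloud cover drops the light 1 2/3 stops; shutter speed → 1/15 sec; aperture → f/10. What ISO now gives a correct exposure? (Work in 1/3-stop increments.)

Scene light: 1 2/3 stops darker.
Shutter speed: 1/60 → 1/50 → 1/40 → 1/30 → 1/25 → 1/20 → 1/15 — 2 stops slower (brighter).
Aperture: f/29 → f/25 → f/22 → f/20 → f/18 → f/16 → f/14 → f/13 → f/11 → f/10 — 3 stops opened up (brighter).
Net so far: 3 1/3 stops brighter. ISO: 10000 → 8000 → 6400 → 5000 → 4000 → 3200 → 2500 → 2000 → 1600 → 1250 → 1000.

ISO 1000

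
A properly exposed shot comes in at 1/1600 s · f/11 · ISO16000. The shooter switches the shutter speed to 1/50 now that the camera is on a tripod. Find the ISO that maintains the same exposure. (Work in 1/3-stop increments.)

Shutter speed: 1/1600 → 1/1250 → 1/1000 → 1/800 → 1/640 → 1/500 → 1/400 → 1/320 → 1/250 → 1/200 → 1/160 → 1/125 → 1/100 → 1/80 → 1/60 → 1/50 — 5 stops slower (brighter).
Need 5 stops darker from the ISO: 16000 → 12800 → 10000 → 8000 → 6400 → 5000 → 4000 → 3200 → 2500 → 2000 → 1600 → 1250 → 1000 → 800 → 640 → 500.

ISO 500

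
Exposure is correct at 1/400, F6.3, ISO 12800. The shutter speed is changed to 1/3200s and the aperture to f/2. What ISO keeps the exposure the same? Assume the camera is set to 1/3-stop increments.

Shutter speed: 1/400 → 1/500 → 1/640 → 1/800 → 1/1000 → 1/1250 → 1/1600 → 1/2000 → 1/2500 → 1/3200 — 3 stops faster (darker).
Aperture: f/6.3 → f/5.6 → f/5 → f/4.5 → f/4 → f/3.5 → f/3.2 → f/2.8 → f/2.5 → f/2.2 → f/2 — 3 1/3 stops opened up (brighter).
Net change so far: 1/3 stop brighter. Offset with the ISO: 12800 → 10000.

ISO 10000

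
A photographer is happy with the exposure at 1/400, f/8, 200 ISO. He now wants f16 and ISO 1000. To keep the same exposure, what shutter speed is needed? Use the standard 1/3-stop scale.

1/500s

Aperture: f/8 → f/9 → f/10 → f/11 → f/13 → f/14 → f/16 — 2 stops narrower (darker).
ISO: 200 → 250 → 320 → 400 → 500 → 640 → 800 → 1000 — 2 1/3 stops higher (brighter).
Net change so far: 1/3 stop brighter. Offset with the shutter speed: 1/400 → 1/500.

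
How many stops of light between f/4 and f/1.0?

f/4 → f/2.8 → f/2 → f/1.4 → f/1.0 — count the steps: 4 stops.

4 stops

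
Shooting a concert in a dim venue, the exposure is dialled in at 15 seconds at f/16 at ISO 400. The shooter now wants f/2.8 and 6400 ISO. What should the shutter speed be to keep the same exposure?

Aperture: f/16 → f/11 → f/8 → f/5.6 → f/4 → f/2.8 — 5 stops larger aperture (brighter).
ISO: 400 → 800 → 1600 → 3200 → 6400 — 4 stops raised (brighter).
Net change so far: 9 stops brighter. Offset with the shutter speed: 15 → 8 → 4 → 2 → 1 → 1/2 → 1/4 → 1/8 → 1/15 → 1/30.

1/30s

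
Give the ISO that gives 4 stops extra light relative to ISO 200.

ISO 3200

ISO: 200 → 400 → 800 → 1600 → 3200 — 4 stops raised (brighter).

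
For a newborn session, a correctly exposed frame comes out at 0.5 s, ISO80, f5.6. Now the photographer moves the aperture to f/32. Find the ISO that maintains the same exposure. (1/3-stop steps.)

ISO 2500

Aperture: f/5.6 → f/6.3 → f/7.1 → f/8 → f/9 → f/10 → f/11 → f/13 → f/14 → f/16 → f/18 → f/20 → f/22 → f/25 → f/29 → f/32 — 5 stops narrower (darker).
Need 5 stops brighter from the ISO: 80 → 100 → 125 → 160 → 200 → 250 → 320 → 400 → 500 → 640 → 800 → 1000 → 1250 → 1600 → 2000 → 2500.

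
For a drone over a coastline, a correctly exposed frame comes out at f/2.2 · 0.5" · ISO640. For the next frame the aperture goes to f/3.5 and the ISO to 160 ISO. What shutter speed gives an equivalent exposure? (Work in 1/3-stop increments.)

5 s

Aperture: f/2.2 → f/2.5 → f/2.8 → f/3.2 → f/3.5 — 1 1/3 stops smaller aperture (darker).
ISO: 640 → 500 → 400 → 320 → 250 → 200 → 160 — 2 stops dropped (darker).
Net change so far: 3 1/3 stops darker. Offset with the shutter speed: 0.5 → 0.6 → 0.8 → 1 → 1.3 → 1.6 → 2 → 2.5 → 3.2 → 4 → 5.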